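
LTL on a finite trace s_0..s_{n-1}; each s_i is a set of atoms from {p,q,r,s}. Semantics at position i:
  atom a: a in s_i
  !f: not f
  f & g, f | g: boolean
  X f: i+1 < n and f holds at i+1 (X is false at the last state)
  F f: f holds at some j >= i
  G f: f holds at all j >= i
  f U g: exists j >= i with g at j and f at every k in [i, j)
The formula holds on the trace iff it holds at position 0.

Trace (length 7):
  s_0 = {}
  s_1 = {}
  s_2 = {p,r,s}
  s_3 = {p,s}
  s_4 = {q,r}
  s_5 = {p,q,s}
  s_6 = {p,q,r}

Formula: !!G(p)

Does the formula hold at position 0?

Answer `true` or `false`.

s_0={}: !!G(p)=False !G(p)=True G(p)=False p=False
s_1={}: !!G(p)=False !G(p)=True G(p)=False p=False
s_2={p,r,s}: !!G(p)=False !G(p)=True G(p)=False p=True
s_3={p,s}: !!G(p)=False !G(p)=True G(p)=False p=True
s_4={q,r}: !!G(p)=False !G(p)=True G(p)=False p=False
s_5={p,q,s}: !!G(p)=True !G(p)=False G(p)=True p=True
s_6={p,q,r}: !!G(p)=True !G(p)=False G(p)=True p=True

Answer: false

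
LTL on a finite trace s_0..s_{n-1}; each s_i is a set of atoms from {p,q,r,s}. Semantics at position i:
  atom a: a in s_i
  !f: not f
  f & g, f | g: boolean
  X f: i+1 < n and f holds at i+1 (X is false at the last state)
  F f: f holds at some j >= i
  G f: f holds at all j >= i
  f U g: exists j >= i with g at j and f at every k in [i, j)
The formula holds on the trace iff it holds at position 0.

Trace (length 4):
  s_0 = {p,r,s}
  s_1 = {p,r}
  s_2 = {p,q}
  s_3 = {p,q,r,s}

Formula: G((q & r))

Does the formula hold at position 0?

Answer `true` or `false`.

s_0={p,r,s}: G((q & r))=False (q & r)=False q=False r=True
s_1={p,r}: G((q & r))=False (q & r)=False q=False r=True
s_2={p,q}: G((q & r))=False (q & r)=False q=True r=False
s_3={p,q,r,s}: G((q & r))=True (q & r)=True q=True r=True

Answer: false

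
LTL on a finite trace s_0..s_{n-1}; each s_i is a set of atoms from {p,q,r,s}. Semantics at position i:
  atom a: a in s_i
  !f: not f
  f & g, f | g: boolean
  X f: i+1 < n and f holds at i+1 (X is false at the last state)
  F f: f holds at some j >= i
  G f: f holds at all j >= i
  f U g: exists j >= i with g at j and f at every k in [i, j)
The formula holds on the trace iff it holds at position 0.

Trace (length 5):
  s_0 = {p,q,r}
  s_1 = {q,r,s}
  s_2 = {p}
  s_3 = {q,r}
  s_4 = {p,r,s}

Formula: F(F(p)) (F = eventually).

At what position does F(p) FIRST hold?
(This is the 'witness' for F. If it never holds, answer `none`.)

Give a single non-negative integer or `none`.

s_0={p,q,r}: F(p)=True p=True
s_1={q,r,s}: F(p)=True p=False
s_2={p}: F(p)=True p=True
s_3={q,r}: F(p)=True p=False
s_4={p,r,s}: F(p)=True p=True
F(F(p)) holds; first witness at position 0.

Answer: 0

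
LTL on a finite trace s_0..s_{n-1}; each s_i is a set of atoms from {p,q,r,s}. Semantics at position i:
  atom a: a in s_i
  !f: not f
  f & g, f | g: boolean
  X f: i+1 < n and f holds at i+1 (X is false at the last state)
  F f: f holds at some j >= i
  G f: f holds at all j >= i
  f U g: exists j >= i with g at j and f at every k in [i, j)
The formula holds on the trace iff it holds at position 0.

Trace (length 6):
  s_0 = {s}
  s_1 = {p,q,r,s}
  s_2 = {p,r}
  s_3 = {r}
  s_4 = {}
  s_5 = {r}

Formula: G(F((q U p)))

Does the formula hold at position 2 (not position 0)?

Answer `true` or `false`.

s_0={s}: G(F((q U p)))=False F((q U p))=True (q U p)=False q=False p=False
s_1={p,q,r,s}: G(F((q U p)))=False F((q U p))=True (q U p)=True q=True p=True
s_2={p,r}: G(F((q U p)))=False F((q U p))=True (q U p)=True q=False p=True
s_3={r}: G(F((q U p)))=False F((q U p))=False (q U p)=False q=False p=False
s_4={}: G(F((q U p)))=False F((q U p))=False (q U p)=False q=False p=False
s_5={r}: G(F((q U p)))=False F((q U p))=False (q U p)=False q=False p=False
Evaluating at position 2: result = False

Answer: false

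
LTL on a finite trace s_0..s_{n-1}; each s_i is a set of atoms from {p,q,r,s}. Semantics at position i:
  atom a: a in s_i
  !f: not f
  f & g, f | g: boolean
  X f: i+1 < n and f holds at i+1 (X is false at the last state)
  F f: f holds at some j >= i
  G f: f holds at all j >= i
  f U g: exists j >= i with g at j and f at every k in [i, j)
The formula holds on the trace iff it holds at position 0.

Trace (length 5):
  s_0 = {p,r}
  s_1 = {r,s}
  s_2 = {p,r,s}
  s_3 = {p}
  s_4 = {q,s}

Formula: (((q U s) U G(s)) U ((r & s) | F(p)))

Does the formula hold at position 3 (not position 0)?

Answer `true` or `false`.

s_0={p,r}: (((q U s) U G(s)) U ((r & s) | F(p)))=True ((q U s) U G(s))=False (q U s)=False q=False s=False G(s)=False ((r & s) | F(p))=True (r & s)=False r=True F(p)=True p=True
s_1={r,s}: (((q U s) U G(s)) U ((r & s) | F(p)))=True ((q U s) U G(s))=False (q U s)=True q=False s=True G(s)=False ((r & s) | F(p))=True (r & s)=True r=True F(p)=True p=False
s_2={p,r,s}: (((q U s) U G(s)) U ((r & s) | F(p)))=True ((q U s) U G(s))=False (q U s)=True q=False s=True G(s)=False ((r & s) | F(p))=True (r & s)=True r=True F(p)=True p=True
s_3={p}: (((q U s) U G(s)) U ((r & s) | F(p)))=True ((q U s) U G(s))=False (q U s)=False q=False s=False G(s)=False ((r & s) | F(p))=True (r & s)=False r=False F(p)=True p=True
s_4={q,s}: (((q U s) U G(s)) U ((r & s) | F(p)))=False ((q U s) U G(s))=True (q U s)=True q=True s=True G(s)=True ((r & s) | F(p))=False (r & s)=False r=False F(p)=False p=False
Evaluating at position 3: result = True

Answer: true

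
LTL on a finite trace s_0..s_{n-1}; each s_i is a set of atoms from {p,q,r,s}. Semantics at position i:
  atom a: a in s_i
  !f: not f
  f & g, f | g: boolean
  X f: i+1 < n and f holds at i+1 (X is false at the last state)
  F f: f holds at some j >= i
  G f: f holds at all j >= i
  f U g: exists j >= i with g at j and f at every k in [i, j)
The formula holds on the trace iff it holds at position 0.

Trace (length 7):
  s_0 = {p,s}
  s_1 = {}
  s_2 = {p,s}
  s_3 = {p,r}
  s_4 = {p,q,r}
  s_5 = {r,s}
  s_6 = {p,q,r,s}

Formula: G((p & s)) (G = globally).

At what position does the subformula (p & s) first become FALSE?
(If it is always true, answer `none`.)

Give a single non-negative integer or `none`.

Answer: 1

Derivation:
s_0={p,s}: (p & s)=True p=True s=True
s_1={}: (p & s)=False p=False s=False
s_2={p,s}: (p & s)=True p=True s=True
s_3={p,r}: (p & s)=False p=True s=False
s_4={p,q,r}: (p & s)=False p=True s=False
s_5={r,s}: (p & s)=False p=False s=True
s_6={p,q,r,s}: (p & s)=True p=True s=True
G((p & s)) holds globally = False
First violation at position 1.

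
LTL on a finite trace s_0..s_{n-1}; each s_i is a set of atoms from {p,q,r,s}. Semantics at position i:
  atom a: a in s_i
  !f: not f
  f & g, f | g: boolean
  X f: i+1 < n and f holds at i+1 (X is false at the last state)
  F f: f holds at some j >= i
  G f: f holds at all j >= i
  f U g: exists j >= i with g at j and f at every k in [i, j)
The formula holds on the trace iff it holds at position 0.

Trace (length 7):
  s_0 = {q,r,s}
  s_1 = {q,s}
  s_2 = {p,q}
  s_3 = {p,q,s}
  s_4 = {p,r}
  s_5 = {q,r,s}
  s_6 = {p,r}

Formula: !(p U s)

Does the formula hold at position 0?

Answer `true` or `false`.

Answer: false

Derivation:
s_0={q,r,s}: !(p U s)=False (p U s)=True p=False s=True
s_1={q,s}: !(p U s)=False (p U s)=True p=False s=True
s_2={p,q}: !(p U s)=False (p U s)=True p=True s=False
s_3={p,q,s}: !(p U s)=False (p U s)=True p=True s=True
s_4={p,r}: !(p U s)=False (p U s)=True p=True s=False
s_5={q,r,s}: !(p U s)=False (p U s)=True p=False s=True
s_6={p,r}: !(p U s)=True (p U s)=False p=True s=False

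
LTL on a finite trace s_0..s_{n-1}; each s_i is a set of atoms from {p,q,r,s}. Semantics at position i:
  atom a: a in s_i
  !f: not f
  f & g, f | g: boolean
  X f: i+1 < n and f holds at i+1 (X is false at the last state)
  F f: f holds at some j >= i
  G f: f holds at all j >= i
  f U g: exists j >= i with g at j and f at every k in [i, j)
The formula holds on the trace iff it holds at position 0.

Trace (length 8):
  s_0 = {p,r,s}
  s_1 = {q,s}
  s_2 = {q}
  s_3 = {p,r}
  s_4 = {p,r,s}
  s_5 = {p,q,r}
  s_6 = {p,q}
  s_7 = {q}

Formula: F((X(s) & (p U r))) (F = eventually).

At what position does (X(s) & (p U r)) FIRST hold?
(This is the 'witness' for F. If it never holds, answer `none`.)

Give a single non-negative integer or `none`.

s_0={p,r,s}: (X(s) & (p U r))=True X(s)=True s=True (p U r)=True p=True r=True
s_1={q,s}: (X(s) & (p U r))=False X(s)=False s=True (p U r)=False p=False r=False
s_2={q}: (X(s) & (p U r))=False X(s)=False s=False (p U r)=False p=False r=False
s_3={p,r}: (X(s) & (p U r))=True X(s)=True s=False (p U r)=True p=True r=True
s_4={p,r,s}: (X(s) & (p U r))=False X(s)=False s=True (p U r)=True p=True r=True
s_5={p,q,r}: (X(s) & (p U r))=False X(s)=False s=False (p U r)=True p=True r=True
s_6={p,q}: (X(s) & (p U r))=False X(s)=False s=False (p U r)=False p=True r=False
s_7={q}: (X(s) & (p U r))=False X(s)=False s=False (p U r)=False p=False r=False
F((X(s) & (p U r))) holds; first witness at position 0.

Answer: 0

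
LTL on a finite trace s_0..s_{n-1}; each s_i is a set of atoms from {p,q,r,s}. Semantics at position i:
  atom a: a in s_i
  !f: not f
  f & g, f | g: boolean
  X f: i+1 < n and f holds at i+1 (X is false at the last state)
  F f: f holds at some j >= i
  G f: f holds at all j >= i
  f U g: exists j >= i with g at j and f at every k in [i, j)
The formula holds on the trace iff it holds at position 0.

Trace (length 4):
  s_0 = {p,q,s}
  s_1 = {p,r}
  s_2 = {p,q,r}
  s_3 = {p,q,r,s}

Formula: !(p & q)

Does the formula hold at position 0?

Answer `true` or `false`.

Answer: false

Derivation:
s_0={p,q,s}: !(p & q)=False (p & q)=True p=True q=True
s_1={p,r}: !(p & q)=True (p & q)=False p=True q=False
s_2={p,q,r}: !(p & q)=False (p & q)=True p=True q=True
s_3={p,q,r,s}: !(p & q)=False (p & q)=True p=True q=True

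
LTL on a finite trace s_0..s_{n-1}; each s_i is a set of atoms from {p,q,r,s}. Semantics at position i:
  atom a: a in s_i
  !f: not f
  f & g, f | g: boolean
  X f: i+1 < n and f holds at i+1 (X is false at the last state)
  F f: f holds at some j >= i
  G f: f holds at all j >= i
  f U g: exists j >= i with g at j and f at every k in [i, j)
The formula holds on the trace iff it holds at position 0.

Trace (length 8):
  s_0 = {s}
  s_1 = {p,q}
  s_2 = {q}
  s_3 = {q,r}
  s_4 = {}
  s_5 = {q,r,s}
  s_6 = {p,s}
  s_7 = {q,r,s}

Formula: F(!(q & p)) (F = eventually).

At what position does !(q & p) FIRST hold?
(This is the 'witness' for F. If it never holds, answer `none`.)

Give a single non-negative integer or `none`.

s_0={s}: !(q & p)=True (q & p)=False q=False p=False
s_1={p,q}: !(q & p)=False (q & p)=True q=True p=True
s_2={q}: !(q & p)=True (q & p)=False q=True p=False
s_3={q,r}: !(q & p)=True (q & p)=False q=True p=False
s_4={}: !(q & p)=True (q & p)=False q=False p=False
s_5={q,r,s}: !(q & p)=True (q & p)=False q=True p=False
s_6={p,s}: !(q & p)=True (q & p)=False q=False p=True
s_7={q,r,s}: !(q & p)=True (q & p)=False q=True p=False
F(!(q & p)) holds; first witness at position 0.

Answer: 0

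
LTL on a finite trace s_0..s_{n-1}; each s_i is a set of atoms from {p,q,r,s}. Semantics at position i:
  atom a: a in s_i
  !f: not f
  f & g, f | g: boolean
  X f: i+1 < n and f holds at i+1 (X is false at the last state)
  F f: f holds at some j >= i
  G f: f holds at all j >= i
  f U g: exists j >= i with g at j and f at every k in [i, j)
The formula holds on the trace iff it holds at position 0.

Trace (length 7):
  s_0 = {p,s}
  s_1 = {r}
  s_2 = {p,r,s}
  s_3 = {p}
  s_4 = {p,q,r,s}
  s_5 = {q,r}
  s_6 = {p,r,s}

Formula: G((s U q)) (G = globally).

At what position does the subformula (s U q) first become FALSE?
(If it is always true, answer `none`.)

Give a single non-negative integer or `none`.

s_0={p,s}: (s U q)=False s=True q=False
s_1={r}: (s U q)=False s=False q=False
s_2={p,r,s}: (s U q)=False s=True q=False
s_3={p}: (s U q)=False s=False q=False
s_4={p,q,r,s}: (s U q)=True s=True q=True
s_5={q,r}: (s U q)=True s=False q=True
s_6={p,r,s}: (s U q)=False s=True q=False
G((s U q)) holds globally = False
First violation at position 0.

Answer: 0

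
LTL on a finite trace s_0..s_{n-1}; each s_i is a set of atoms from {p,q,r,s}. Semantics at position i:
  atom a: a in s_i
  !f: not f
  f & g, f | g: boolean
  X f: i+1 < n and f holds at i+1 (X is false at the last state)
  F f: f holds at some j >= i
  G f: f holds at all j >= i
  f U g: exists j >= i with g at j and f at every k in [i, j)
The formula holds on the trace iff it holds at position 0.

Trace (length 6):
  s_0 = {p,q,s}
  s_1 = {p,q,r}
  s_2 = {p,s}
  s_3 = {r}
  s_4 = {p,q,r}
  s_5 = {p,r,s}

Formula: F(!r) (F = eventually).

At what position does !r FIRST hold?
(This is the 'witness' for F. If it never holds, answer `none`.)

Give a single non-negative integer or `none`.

Answer: 0

Derivation:
s_0={p,q,s}: !r=True r=False
s_1={p,q,r}: !r=False r=True
s_2={p,s}: !r=True r=False
s_3={r}: !r=False r=True
s_4={p,q,r}: !r=False r=True
s_5={p,r,s}: !r=False r=True
F(!r) holds; first witness at position 0.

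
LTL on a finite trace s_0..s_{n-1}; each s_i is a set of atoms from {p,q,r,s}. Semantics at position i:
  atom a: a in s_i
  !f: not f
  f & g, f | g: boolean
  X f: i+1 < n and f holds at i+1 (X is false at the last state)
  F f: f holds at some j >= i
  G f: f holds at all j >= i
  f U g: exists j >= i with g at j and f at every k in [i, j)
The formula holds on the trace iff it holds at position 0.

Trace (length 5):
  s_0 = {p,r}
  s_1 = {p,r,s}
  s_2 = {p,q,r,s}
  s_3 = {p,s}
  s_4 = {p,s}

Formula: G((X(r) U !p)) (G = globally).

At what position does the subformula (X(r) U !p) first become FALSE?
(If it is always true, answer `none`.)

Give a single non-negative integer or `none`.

Answer: 0

Derivation:
s_0={p,r}: (X(r) U !p)=False X(r)=True r=True !p=False p=True
s_1={p,r,s}: (X(r) U !p)=False X(r)=True r=True !p=False p=True
s_2={p,q,r,s}: (X(r) U !p)=False X(r)=False r=True !p=False p=True
s_3={p,s}: (X(r) U !p)=False X(r)=False r=False !p=False p=True
s_4={p,s}: (X(r) U !p)=False X(r)=False r=False !p=False p=True
G((X(r) U !p)) holds globally = False
First violation at position 0.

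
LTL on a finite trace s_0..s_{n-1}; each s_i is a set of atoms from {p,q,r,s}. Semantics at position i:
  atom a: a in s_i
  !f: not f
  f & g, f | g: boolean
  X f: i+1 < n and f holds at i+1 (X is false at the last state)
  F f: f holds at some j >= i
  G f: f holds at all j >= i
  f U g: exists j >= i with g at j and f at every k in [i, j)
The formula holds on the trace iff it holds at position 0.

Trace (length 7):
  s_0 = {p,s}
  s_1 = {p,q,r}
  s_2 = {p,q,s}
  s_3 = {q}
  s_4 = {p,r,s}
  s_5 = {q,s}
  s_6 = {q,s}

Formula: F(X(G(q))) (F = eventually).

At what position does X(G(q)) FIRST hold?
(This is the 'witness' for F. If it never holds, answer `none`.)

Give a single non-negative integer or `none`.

Answer: 4

Derivation:
s_0={p,s}: X(G(q))=False G(q)=False q=False
s_1={p,q,r}: X(G(q))=False G(q)=False q=True
s_2={p,q,s}: X(G(q))=False G(q)=False q=True
s_3={q}: X(G(q))=False G(q)=False q=True
s_4={p,r,s}: X(G(q))=True G(q)=False q=False
s_5={q,s}: X(G(q))=True G(q)=True q=True
s_6={q,s}: X(G(q))=False G(q)=True q=True
F(X(G(q))) holds; first witness at position 4.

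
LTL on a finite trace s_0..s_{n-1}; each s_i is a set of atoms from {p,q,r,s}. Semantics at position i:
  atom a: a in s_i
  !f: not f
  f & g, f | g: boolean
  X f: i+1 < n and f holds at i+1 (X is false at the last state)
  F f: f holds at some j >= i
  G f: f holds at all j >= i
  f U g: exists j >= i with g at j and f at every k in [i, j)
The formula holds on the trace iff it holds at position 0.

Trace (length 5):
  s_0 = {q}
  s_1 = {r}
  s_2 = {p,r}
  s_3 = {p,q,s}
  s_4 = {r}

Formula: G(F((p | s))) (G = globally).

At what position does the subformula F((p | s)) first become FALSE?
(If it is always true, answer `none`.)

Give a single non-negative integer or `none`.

Answer: 4

Derivation:
s_0={q}: F((p | s))=True (p | s)=False p=False s=False
s_1={r}: F((p | s))=True (p | s)=False p=False s=False
s_2={p,r}: F((p | s))=True (p | s)=True p=True s=False
s_3={p,q,s}: F((p | s))=True (p | s)=True p=True s=True
s_4={r}: F((p | s))=False (p | s)=False p=False s=False
G(F((p | s))) holds globally = False
First violation at position 4.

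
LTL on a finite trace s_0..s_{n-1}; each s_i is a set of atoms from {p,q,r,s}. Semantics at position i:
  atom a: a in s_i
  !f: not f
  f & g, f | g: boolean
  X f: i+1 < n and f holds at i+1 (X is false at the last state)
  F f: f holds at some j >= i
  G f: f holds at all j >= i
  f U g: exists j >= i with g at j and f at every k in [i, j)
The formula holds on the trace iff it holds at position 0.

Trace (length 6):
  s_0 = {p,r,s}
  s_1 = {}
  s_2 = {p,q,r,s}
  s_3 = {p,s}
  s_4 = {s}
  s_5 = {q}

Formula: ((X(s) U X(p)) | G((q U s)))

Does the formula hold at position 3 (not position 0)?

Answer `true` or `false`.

s_0={p,r,s}: ((X(s) U X(p)) | G((q U s)))=False (X(s) U X(p))=False X(s)=False s=True X(p)=False p=True G((q U s))=False (q U s)=True q=False
s_1={}: ((X(s) U X(p)) | G((q U s)))=True (X(s) U X(p))=True X(s)=True s=False X(p)=True p=False G((q U s))=False (q U s)=False q=False
s_2={p,q,r,s}: ((X(s) U X(p)) | G((q U s)))=True (X(s) U X(p))=True X(s)=True s=True X(p)=True p=True G((q U s))=False (q U s)=True q=True
s_3={p,s}: ((X(s) U X(p)) | G((q U s)))=False (X(s) U X(p))=False X(s)=True s=True X(p)=False p=True G((q U s))=False (q U s)=True q=False
s_4={s}: ((X(s) U X(p)) | G((q U s)))=False (X(s) U X(p))=False X(s)=False s=True X(p)=False p=False G((q U s))=False (q U s)=True q=False
s_5={q}: ((X(s) U X(p)) | G((q U s)))=False (X(s) U X(p))=False X(s)=False s=False X(p)=False p=False G((q U s))=False (q U s)=False q=True
Evaluating at position 3: result = False

Answer: false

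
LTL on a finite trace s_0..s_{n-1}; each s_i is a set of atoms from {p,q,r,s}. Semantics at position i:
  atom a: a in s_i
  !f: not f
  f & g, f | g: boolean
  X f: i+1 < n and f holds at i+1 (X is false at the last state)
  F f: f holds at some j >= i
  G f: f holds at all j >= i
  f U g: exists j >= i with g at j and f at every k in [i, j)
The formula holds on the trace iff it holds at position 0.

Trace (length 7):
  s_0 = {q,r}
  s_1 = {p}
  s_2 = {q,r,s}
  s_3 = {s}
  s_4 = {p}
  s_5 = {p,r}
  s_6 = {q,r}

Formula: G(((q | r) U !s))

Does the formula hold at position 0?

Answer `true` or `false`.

Answer: false

Derivation:
s_0={q,r}: G(((q | r) U !s))=False ((q | r) U !s)=True (q | r)=True q=True r=True !s=True s=False
s_1={p}: G(((q | r) U !s))=False ((q | r) U !s)=True (q | r)=False q=False r=False !s=True s=False
s_2={q,r,s}: G(((q | r) U !s))=False ((q | r) U !s)=False (q | r)=True q=True r=True !s=False s=True
s_3={s}: G(((q | r) U !s))=False ((q | r) U !s)=False (q | r)=False q=False r=False !s=False s=True
s_4={p}: G(((q | r) U !s))=True ((q | r) U !s)=True (q | r)=False q=False r=False !s=True s=False
s_5={p,r}: G(((q | r) U !s))=True ((q | r) U !s)=True (q | r)=True q=False r=True !s=True s=False
s_6={q,r}: G(((q | r) U !s))=True ((q | r) U !s)=True (q | r)=True q=True r=True !s=True s=False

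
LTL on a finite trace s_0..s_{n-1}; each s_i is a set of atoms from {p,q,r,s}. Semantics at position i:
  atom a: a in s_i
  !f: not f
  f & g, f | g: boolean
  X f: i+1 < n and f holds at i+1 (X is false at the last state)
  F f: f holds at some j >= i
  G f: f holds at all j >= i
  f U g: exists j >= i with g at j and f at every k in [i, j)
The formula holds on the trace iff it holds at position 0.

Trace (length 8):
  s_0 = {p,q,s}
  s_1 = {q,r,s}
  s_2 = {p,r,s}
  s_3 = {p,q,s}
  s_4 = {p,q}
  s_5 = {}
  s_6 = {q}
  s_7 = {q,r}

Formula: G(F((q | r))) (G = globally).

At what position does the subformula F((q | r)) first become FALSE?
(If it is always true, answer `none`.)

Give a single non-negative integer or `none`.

Answer: none

Derivation:
s_0={p,q,s}: F((q | r))=True (q | r)=True q=True r=False
s_1={q,r,s}: F((q | r))=True (q | r)=True q=True r=True
s_2={p,r,s}: F((q | r))=True (q | r)=True q=False r=True
s_3={p,q,s}: F((q | r))=True (q | r)=True q=True r=False
s_4={p,q}: F((q | r))=True (q | r)=True q=True r=False
s_5={}: F((q | r))=True (q | r)=False q=False r=False
s_6={q}: F((q | r))=True (q | r)=True q=True r=False
s_7={q,r}: F((q | r))=True (q | r)=True q=True r=True
G(F((q | r))) holds globally = True
No violation — formula holds at every position.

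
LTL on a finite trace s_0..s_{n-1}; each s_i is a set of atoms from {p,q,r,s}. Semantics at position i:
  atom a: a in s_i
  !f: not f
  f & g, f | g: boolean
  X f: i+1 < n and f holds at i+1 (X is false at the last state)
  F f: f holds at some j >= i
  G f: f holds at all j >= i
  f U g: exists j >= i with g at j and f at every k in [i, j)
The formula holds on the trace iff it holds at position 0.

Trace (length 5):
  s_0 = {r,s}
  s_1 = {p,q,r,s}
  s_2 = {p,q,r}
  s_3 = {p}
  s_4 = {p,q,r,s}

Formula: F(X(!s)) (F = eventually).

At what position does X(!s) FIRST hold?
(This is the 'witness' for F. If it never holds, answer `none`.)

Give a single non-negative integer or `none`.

Answer: 1

Derivation:
s_0={r,s}: X(!s)=False !s=False s=True
s_1={p,q,r,s}: X(!s)=True !s=False s=True
s_2={p,q,r}: X(!s)=True !s=True s=False
s_3={p}: X(!s)=False !s=True s=False
s_4={p,q,r,s}: X(!s)=False !s=False s=True
F(X(!s)) holds; first witness at position 1.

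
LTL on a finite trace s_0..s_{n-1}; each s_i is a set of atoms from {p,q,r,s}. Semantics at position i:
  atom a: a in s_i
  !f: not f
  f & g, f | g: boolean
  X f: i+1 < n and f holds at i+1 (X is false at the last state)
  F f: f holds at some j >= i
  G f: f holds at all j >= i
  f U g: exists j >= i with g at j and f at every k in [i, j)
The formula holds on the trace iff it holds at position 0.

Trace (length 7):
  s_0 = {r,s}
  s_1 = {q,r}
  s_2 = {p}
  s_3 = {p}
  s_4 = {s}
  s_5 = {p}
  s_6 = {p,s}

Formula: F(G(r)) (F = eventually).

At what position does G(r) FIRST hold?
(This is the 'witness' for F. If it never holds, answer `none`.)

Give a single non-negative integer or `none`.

s_0={r,s}: G(r)=False r=True
s_1={q,r}: G(r)=False r=True
s_2={p}: G(r)=False r=False
s_3={p}: G(r)=False r=False
s_4={s}: G(r)=False r=False
s_5={p}: G(r)=False r=False
s_6={p,s}: G(r)=False r=False
F(G(r)) does not hold (no witness exists).

Answer: none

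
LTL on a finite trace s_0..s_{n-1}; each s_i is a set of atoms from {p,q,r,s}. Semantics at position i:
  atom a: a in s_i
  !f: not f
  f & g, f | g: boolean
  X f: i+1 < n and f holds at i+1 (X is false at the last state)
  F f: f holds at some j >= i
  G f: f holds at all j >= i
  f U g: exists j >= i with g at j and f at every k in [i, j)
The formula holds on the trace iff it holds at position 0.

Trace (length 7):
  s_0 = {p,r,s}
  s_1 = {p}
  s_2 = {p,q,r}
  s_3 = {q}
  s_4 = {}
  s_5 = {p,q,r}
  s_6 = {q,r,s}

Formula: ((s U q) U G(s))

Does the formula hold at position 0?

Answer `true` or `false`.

s_0={p,r,s}: ((s U q) U G(s))=False (s U q)=False s=True q=False G(s)=False
s_1={p}: ((s U q) U G(s))=False (s U q)=False s=False q=False G(s)=False
s_2={p,q,r}: ((s U q) U G(s))=False (s U q)=True s=False q=True G(s)=False
s_3={q}: ((s U q) U G(s))=False (s U q)=True s=False q=True G(s)=False
s_4={}: ((s U q) U G(s))=False (s U q)=False s=False q=False G(s)=False
s_5={p,q,r}: ((s U q) U G(s))=True (s U q)=True s=False q=True G(s)=False
s_6={q,r,s}: ((s U q) U G(s))=True (s U q)=True s=True q=True G(s)=True

Answer: false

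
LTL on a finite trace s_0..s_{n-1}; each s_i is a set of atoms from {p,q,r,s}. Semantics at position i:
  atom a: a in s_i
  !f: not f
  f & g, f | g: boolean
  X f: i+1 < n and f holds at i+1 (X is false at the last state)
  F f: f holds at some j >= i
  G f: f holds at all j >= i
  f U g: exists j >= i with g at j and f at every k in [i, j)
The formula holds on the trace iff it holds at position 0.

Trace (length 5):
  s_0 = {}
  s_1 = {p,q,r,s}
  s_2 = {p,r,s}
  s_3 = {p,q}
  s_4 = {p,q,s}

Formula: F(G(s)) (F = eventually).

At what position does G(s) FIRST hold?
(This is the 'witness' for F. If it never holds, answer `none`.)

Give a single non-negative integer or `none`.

s_0={}: G(s)=False s=False
s_1={p,q,r,s}: G(s)=False s=True
s_2={p,r,s}: G(s)=False s=True
s_3={p,q}: G(s)=False s=False
s_4={p,q,s}: G(s)=True s=True
F(G(s)) holds; first witness at position 4.

Answer: 4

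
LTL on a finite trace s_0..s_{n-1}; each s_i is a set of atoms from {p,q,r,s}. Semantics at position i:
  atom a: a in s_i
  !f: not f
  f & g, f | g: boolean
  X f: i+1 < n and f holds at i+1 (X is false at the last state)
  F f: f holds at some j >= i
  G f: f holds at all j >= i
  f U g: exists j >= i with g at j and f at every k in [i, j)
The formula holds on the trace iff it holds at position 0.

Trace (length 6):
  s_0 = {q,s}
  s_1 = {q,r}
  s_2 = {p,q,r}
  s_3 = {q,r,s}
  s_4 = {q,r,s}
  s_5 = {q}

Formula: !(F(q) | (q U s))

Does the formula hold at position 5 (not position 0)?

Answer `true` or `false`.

s_0={q,s}: !(F(q) | (q U s))=False (F(q) | (q U s))=True F(q)=True q=True (q U s)=True s=True
s_1={q,r}: !(F(q) | (q U s))=False (F(q) | (q U s))=True F(q)=True q=True (q U s)=True s=False
s_2={p,q,r}: !(F(q) | (q U s))=False (F(q) | (q U s))=True F(q)=True q=True (q U s)=True s=False
s_3={q,r,s}: !(F(q) | (q U s))=False (F(q) | (q U s))=True F(q)=True q=True (q U s)=True s=True
s_4={q,r,s}: !(F(q) | (q U s))=False (F(q) | (q U s))=True F(q)=True q=True (q U s)=True s=True
s_5={q}: !(F(q) | (q U s))=False (F(q) | (q U s))=True F(q)=True q=True (q U s)=False s=False
Evaluating at position 5: result = False

Answer: false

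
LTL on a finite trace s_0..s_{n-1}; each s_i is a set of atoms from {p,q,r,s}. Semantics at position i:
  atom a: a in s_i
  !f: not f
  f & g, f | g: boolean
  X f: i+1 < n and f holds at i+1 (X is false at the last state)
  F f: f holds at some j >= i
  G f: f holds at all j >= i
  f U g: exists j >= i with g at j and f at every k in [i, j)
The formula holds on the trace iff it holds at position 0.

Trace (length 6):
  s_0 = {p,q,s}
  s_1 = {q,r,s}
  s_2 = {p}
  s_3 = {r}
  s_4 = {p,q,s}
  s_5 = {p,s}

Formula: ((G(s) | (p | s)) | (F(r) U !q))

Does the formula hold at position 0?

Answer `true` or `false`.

s_0={p,q,s}: ((G(s) | (p | s)) | (F(r) U !q))=True (G(s) | (p | s))=True G(s)=False s=True (p | s)=True p=True (F(r) U !q)=True F(r)=True r=False !q=False q=True
s_1={q,r,s}: ((G(s) | (p | s)) | (F(r) U !q))=True (G(s) | (p | s))=True G(s)=False s=True (p | s)=True p=False (F(r) U !q)=True F(r)=True r=True !q=False q=True
s_2={p}: ((G(s) | (p | s)) | (F(r) U !q))=True (G(s) | (p | s))=True G(s)=False s=False (p | s)=True p=True (F(r) U !q)=True F(r)=True r=False !q=True q=False
s_3={r}: ((G(s) | (p | s)) | (F(r) U !q))=True (G(s) | (p | s))=False G(s)=False s=False (p | s)=False p=False (F(r) U !q)=True F(r)=True r=True !q=True q=False
s_4={p,q,s}: ((G(s) | (p | s)) | (F(r) U !q))=True (G(s) | (p | s))=True G(s)=True s=True (p | s)=True p=True (F(r) U !q)=False F(r)=False r=False !q=False q=True
s_5={p,s}: ((G(s) | (p | s)) | (F(r) U !q))=True (G(s) | (p | s))=True G(s)=True s=True (p | s)=True p=True (F(r) U !q)=True F(r)=False r=False !q=True q=False

Answer: true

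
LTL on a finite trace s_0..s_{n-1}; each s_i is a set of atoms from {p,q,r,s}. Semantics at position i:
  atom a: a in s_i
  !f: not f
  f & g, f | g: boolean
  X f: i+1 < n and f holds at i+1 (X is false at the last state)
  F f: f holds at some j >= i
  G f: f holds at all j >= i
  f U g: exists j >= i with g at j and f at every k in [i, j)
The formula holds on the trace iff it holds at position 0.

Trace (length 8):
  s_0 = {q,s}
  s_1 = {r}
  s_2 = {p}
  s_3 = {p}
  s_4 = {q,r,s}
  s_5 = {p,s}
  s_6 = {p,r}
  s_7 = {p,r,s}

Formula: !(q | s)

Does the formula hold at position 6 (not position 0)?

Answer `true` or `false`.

s_0={q,s}: !(q | s)=False (q | s)=True q=True s=True
s_1={r}: !(q | s)=True (q | s)=False q=False s=False
s_2={p}: !(q | s)=True (q | s)=False q=False s=False
s_3={p}: !(q | s)=True (q | s)=False q=False s=False
s_4={q,r,s}: !(q | s)=False (q | s)=True q=True s=True
s_5={p,s}: !(q | s)=False (q | s)=True q=False s=True
s_6={p,r}: !(q | s)=True (q | s)=False q=False s=False
s_7={p,r,s}: !(q | s)=False (q | s)=True q=False s=True
Evaluating at position 6: result = True

Answer: true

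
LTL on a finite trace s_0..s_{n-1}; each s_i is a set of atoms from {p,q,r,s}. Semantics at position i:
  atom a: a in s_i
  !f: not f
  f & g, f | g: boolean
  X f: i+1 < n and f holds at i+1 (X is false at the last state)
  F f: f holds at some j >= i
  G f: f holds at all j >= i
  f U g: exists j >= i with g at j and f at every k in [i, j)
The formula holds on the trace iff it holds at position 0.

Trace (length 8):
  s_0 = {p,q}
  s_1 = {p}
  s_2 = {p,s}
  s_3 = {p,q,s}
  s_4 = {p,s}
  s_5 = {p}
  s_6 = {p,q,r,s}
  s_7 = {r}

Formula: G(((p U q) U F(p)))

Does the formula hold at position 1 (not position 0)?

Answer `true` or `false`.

s_0={p,q}: G(((p U q) U F(p)))=False ((p U q) U F(p))=True (p U q)=True p=True q=True F(p)=True
s_1={p}: G(((p U q) U F(p)))=False ((p U q) U F(p))=True (p U q)=True p=True q=False F(p)=True
s_2={p,s}: G(((p U q) U F(p)))=False ((p U q) U F(p))=True (p U q)=True p=True q=False F(p)=True
s_3={p,q,s}: G(((p U q) U F(p)))=False ((p U q) U F(p))=True (p U q)=True p=True q=True F(p)=True
s_4={p,s}: G(((p U q) U F(p)))=False ((p U q) U F(p))=True (p U q)=True p=True q=False F(p)=True
s_5={p}: G(((p U q) U F(p)))=False ((p U q) U F(p))=True (p U q)=True p=True q=False F(p)=True
s_6={p,q,r,s}: G(((p U q) U F(p)))=False ((p U q) U F(p))=True (p U q)=True p=True q=True F(p)=True
s_7={r}: G(((p U q) U F(p)))=False ((p U q) U F(p))=False (p U q)=False p=False q=False F(p)=False
Evaluating at position 1: result = False

Answer: false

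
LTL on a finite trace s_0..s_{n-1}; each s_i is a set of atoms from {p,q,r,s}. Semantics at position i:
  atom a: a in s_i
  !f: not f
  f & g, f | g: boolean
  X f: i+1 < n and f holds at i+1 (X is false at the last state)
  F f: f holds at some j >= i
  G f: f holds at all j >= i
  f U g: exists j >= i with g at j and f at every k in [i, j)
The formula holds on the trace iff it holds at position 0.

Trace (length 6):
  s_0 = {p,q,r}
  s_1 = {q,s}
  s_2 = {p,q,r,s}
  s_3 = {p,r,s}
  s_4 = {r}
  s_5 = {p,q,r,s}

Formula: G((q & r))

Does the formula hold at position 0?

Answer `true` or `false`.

Answer: false

Derivation:
s_0={p,q,r}: G((q & r))=False (q & r)=True q=True r=True
s_1={q,s}: G((q & r))=False (q & r)=False q=True r=False
s_2={p,q,r,s}: G((q & r))=False (q & r)=True q=True r=True
s_3={p,r,s}: G((q & r))=False (q & r)=False q=False r=True
s_4={r}: G((q & r))=False (q & r)=False q=False r=True
s_5={p,q,r,s}: G((q & r))=True (q & r)=True q=True r=True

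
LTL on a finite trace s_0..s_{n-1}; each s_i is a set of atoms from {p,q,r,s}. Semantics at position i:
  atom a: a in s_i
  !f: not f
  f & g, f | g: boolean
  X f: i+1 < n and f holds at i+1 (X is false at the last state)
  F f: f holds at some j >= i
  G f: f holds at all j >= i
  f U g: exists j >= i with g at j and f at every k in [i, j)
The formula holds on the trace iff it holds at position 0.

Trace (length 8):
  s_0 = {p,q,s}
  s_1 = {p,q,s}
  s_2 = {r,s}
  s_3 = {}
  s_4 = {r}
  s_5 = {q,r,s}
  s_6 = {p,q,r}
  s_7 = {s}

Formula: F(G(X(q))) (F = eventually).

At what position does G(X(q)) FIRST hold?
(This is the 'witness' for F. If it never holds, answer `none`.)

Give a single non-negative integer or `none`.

Answer: none

Derivation:
s_0={p,q,s}: G(X(q))=False X(q)=True q=True
s_1={p,q,s}: G(X(q))=False X(q)=False q=True
s_2={r,s}: G(X(q))=False X(q)=False q=False
s_3={}: G(X(q))=False X(q)=False q=False
s_4={r}: G(X(q))=False X(q)=True q=False
s_5={q,r,s}: G(X(q))=False X(q)=True q=True
s_6={p,q,r}: G(X(q))=False X(q)=False q=True
s_7={s}: G(X(q))=False X(q)=False q=False
F(G(X(q))) does not hold (no witness exists).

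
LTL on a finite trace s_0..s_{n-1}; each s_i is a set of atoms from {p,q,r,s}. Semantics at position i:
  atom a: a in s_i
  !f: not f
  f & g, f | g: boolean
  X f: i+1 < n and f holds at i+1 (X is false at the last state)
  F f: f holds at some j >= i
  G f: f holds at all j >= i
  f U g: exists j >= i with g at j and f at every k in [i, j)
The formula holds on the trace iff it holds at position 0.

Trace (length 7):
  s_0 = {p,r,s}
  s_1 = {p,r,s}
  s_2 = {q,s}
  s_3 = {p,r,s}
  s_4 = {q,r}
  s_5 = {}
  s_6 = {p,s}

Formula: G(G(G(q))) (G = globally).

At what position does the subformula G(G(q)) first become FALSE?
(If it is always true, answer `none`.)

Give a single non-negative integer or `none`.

s_0={p,r,s}: G(G(q))=False G(q)=False q=False
s_1={p,r,s}: G(G(q))=False G(q)=False q=False
s_2={q,s}: G(G(q))=False G(q)=False q=True
s_3={p,r,s}: G(G(q))=False G(q)=False q=False
s_4={q,r}: G(G(q))=False G(q)=False q=True
s_5={}: G(G(q))=False G(q)=False q=False
s_6={p,s}: G(G(q))=False G(q)=False q=False
G(G(G(q))) holds globally = False
First violation at position 0.

Answer: 0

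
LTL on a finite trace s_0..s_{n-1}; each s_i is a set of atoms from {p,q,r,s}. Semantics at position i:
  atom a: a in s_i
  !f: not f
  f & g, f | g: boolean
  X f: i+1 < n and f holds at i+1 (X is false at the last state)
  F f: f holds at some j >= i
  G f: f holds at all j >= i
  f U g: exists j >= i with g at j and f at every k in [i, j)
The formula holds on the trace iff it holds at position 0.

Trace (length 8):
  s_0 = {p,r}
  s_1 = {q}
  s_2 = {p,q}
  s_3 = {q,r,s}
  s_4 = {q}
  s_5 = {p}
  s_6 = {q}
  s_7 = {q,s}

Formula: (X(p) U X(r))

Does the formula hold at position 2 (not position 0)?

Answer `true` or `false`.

s_0={p,r}: (X(p) U X(r))=False X(p)=False p=True X(r)=False r=True
s_1={q}: (X(p) U X(r))=True X(p)=True p=False X(r)=False r=False
s_2={p,q}: (X(p) U X(r))=True X(p)=False p=True X(r)=True r=False
s_3={q,r,s}: (X(p) U X(r))=False X(p)=False p=False X(r)=False r=True
s_4={q}: (X(p) U X(r))=False X(p)=True p=False X(r)=False r=False
s_5={p}: (X(p) U X(r))=False X(p)=False p=True X(r)=False r=False
s_6={q}: (X(p) U X(r))=False X(p)=False p=False X(r)=False r=False
s_7={q,s}: (X(p) U X(r))=False X(p)=False p=False X(r)=False r=False
Evaluating at position 2: result = True

Answer: true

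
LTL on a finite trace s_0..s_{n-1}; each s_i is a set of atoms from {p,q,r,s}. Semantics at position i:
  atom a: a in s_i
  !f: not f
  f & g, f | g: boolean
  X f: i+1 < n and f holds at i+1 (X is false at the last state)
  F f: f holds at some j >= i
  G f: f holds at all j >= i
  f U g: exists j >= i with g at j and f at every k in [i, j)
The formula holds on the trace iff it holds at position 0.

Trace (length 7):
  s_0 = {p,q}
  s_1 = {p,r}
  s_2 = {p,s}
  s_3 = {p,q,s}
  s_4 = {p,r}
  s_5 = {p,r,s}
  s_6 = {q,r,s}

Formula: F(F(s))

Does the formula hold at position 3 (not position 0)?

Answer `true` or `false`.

s_0={p,q}: F(F(s))=True F(s)=True s=False
s_1={p,r}: F(F(s))=True F(s)=True s=False
s_2={p,s}: F(F(s))=True F(s)=True s=True
s_3={p,q,s}: F(F(s))=True F(s)=True s=True
s_4={p,r}: F(F(s))=True F(s)=True s=False
s_5={p,r,s}: F(F(s))=True F(s)=True s=True
s_6={q,r,s}: F(F(s))=True F(s)=True s=True
Evaluating at position 3: result = True

Answer: true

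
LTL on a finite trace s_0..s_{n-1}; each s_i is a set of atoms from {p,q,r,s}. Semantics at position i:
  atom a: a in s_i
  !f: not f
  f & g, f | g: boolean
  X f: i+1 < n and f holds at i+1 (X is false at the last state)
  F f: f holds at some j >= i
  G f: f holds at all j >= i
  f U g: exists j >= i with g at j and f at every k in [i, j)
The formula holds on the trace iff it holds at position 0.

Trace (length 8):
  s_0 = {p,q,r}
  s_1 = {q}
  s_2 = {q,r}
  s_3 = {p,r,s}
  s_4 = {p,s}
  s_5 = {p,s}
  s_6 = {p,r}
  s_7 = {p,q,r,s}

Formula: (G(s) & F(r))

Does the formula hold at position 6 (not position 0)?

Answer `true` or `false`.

Answer: false

Derivation:
s_0={p,q,r}: (G(s) & F(r))=False G(s)=False s=False F(r)=True r=True
s_1={q}: (G(s) & F(r))=False G(s)=False s=False F(r)=True r=False
s_2={q,r}: (G(s) & F(r))=False G(s)=False s=False F(r)=True r=True
s_3={p,r,s}: (G(s) & F(r))=False G(s)=False s=True F(r)=True r=True
s_4={p,s}: (G(s) & F(r))=False G(s)=False s=True F(r)=True r=False
s_5={p,s}: (G(s) & F(r))=False G(s)=False s=True F(r)=True r=False
s_6={p,r}: (G(s) & F(r))=False G(s)=False s=False F(r)=True r=True
s_7={p,q,r,s}: (G(s) & F(r))=True G(s)=True s=True F(r)=True r=True
Evaluating at position 6: result = False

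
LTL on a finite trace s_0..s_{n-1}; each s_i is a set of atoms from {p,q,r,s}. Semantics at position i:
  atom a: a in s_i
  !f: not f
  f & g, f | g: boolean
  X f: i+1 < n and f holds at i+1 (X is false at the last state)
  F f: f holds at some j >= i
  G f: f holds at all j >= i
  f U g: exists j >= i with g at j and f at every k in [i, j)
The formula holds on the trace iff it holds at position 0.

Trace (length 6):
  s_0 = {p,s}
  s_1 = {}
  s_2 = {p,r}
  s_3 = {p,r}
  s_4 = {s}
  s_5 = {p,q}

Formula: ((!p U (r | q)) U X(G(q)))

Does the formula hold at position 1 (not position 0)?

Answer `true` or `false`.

Answer: true

Derivation:
s_0={p,s}: ((!p U (r | q)) U X(G(q)))=False (!p U (r | q))=False !p=False p=True (r | q)=False r=False q=False X(G(q))=False G(q)=False
s_1={}: ((!p U (r | q)) U X(G(q)))=True (!p U (r | q))=True !p=True p=False (r | q)=False r=False q=False X(G(q))=False G(q)=False
s_2={p,r}: ((!p U (r | q)) U X(G(q)))=True (!p U (r | q))=True !p=False p=True (r | q)=True r=True q=False X(G(q))=False G(q)=False
s_3={p,r}: ((!p U (r | q)) U X(G(q)))=True (!p U (r | q))=True !p=False p=True (r | q)=True r=True q=False X(G(q))=False G(q)=False
s_4={s}: ((!p U (r | q)) U X(G(q)))=True (!p U (r | q))=True !p=True p=False (r | q)=False r=False q=False X(G(q))=True G(q)=False
s_5={p,q}: ((!p U (r | q)) U X(G(q)))=False (!p U (r | q))=True !p=False p=True (r | q)=True r=False q=True X(G(q))=False G(q)=True
Evaluating at position 1: result = True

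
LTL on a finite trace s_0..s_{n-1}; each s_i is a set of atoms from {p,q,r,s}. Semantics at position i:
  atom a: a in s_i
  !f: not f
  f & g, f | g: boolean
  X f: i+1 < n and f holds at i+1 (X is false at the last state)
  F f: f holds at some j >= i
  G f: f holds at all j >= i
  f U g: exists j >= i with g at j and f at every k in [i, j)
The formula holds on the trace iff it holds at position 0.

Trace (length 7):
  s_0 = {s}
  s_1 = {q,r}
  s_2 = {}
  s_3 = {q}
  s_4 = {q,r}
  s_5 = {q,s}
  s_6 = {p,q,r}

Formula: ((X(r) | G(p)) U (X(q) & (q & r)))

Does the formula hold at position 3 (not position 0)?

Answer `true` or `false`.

Answer: true

Derivation:
s_0={s}: ((X(r) | G(p)) U (X(q) & (q & r)))=False (X(r) | G(p))=True X(r)=True r=False G(p)=False p=False (X(q) & (q & r))=False X(q)=True q=False (q & r)=False
s_1={q,r}: ((X(r) | G(p)) U (X(q) & (q & r)))=False (X(r) | G(p))=False X(r)=False r=True G(p)=False p=False (X(q) & (q & r))=False X(q)=False q=True (q & r)=True
s_2={}: ((X(r) | G(p)) U (X(q) & (q & r)))=False (X(r) | G(p))=False X(r)=False r=False G(p)=False p=False (X(q) & (q & r))=False X(q)=True q=False (q & r)=False
s_3={q}: ((X(r) | G(p)) U (X(q) & (q & r)))=True (X(r) | G(p))=True X(r)=True r=False G(p)=False p=False (X(q) & (q & r))=False X(q)=True q=True (q & r)=False
s_4={q,r}: ((X(r) | G(p)) U (X(q) & (q & r)))=True (X(r) | G(p))=False X(r)=False r=True G(p)=False p=False (X(q) & (q & r))=True X(q)=True q=True (q & r)=True
s_5={q,s}: ((X(r) | G(p)) U (X(q) & (q & r)))=False (X(r) | G(p))=True X(r)=True r=False G(p)=False p=False (X(q) & (q & r))=False X(q)=True q=True (q & r)=False
s_6={p,q,r}: ((X(r) | G(p)) U (X(q) & (q & r)))=False (X(r) | G(p))=True X(r)=False r=True G(p)=True p=True (X(q) & (q & r))=False X(q)=False q=True (q & r)=True
Evaluating at position 3: result = True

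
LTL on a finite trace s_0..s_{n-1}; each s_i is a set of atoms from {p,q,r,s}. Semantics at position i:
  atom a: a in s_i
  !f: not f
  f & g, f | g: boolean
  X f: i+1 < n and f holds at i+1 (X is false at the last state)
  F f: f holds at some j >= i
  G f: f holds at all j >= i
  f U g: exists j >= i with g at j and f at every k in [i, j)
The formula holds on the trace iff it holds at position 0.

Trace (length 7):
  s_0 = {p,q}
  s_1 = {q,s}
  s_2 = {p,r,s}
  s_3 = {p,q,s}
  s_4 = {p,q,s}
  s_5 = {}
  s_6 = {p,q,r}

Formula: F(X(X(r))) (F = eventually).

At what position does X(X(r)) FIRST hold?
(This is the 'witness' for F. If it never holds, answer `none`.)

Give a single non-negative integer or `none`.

Answer: 0

Derivation:
s_0={p,q}: X(X(r))=True X(r)=False r=False
s_1={q,s}: X(X(r))=False X(r)=True r=False
s_2={p,r,s}: X(X(r))=False X(r)=False r=True
s_3={p,q,s}: X(X(r))=False X(r)=False r=False
s_4={p,q,s}: X(X(r))=True X(r)=False r=False
s_5={}: X(X(r))=False X(r)=True r=False
s_6={p,q,r}: X(X(r))=False X(r)=False r=True
F(X(X(r))) holds; first witness at position 0.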